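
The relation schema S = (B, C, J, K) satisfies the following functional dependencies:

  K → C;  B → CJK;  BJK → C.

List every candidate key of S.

{B}

Attribute B never appears on the right-hand side of any dependency, so B must belong to every candidate key.
{B}⁺ = {B, C, J, K}, which is all of the schema, so {B} is the only candidate key.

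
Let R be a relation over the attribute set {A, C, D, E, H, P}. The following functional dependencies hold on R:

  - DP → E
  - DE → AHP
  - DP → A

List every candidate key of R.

Attributes C, D never appear on any right-hand side, so every candidate key must contain {C, D}.
{C, D}⁺ = {C, D}, which is not all of the schema, so we must add further attributes.
{C, D, E}⁺: DE→AHP adds A, H, P → {A, C, D, E, H, P}.
{C, D, P}⁺: DP→E adds E; DE→AHP adds A, H → {A, C, D, E, H, P}.

{C, D, E}, {C, D, P}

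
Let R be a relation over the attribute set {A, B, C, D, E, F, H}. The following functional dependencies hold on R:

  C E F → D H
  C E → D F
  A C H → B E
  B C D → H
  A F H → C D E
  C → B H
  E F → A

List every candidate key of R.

AC, CE, AFH, EFH

{A, C}⁺: C→BH adds B, H; ACH→BE adds E; CE→DF adds D, F → {A, B, C, D, E, F, H}.
{C, E}⁺: CE→DF adds D, F; C→BH adds B, H; EF→A adds A → {A, B, C, D, E, F, H}.
{A, F, H}⁺: AFH→CDE adds C, D, E; C→BH adds B → {A, B, C, D, E, F, H}.
{E, F, H}⁺: EF→A adds A; AFH→CDE adds C, D; C→BH adds B → {A, B, C, D, E, F, H}.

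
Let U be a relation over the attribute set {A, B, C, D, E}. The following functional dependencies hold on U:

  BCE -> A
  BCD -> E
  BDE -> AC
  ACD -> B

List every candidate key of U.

ACD; BCD; BDE

Attribute D never appears on the right-hand side of any dependency, so D must belong to every candidate key.
{D}⁺ = {D}, which is not all of the schema, so we must add further attributes.
{A, C, D}⁺: ACD→B adds B; BCD→E adds E → {A, B, C, D, E}.
{B, C, D}⁺: BCD→E adds E; BDE→AC adds A → {A, B, C, D, E}.
{B, D, E}⁺: BDE→AC adds A, C → {A, B, C, D, E}.
Any other superkey contains one of these as a subset, so there are no further candidate keys.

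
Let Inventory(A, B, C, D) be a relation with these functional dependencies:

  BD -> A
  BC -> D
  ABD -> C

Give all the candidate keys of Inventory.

BC, BD

Attribute B never appears on the right-hand side of any dependency, so B must belong to every candidate key.
{B}⁺ = {B}, which is not all of the schema, so we must add further attributes.
{B, C}⁺: BC→D adds D; BD→A adds A → {A, B, C, D}.
{B, D}⁺: BD→A adds A; ABD→C adds C → {A, B, C, D}.
Any other superkey contains one of these as a subset, so there are no further candidate keys.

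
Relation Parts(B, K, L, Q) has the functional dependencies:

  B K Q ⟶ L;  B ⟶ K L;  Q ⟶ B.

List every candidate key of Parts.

Attribute Q never appears on the right-hand side of any dependency, so Q must belong to every candidate key.
{Q}⁺ = {B, K, L, Q}, which is all of the schema, so {Q} is the only candidate key.

Q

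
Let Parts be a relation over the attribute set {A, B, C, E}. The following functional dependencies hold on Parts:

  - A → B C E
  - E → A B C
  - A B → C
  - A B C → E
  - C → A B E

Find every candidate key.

{A}; {C}; {E}

{A}⁺: A→BCE adds B, C, E → {A, B, C, E}.
{C}⁺: C→ABE adds A, B, E → {A, B, C, E}.
{E}⁺: E→ABC adds A, B, C → {A, B, C, E}.
Any other superkey contains one of these as a subset, so there are no further candidate keys.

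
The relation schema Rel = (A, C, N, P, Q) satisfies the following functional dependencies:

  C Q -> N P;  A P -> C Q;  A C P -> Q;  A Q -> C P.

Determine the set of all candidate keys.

Attribute A never appears on the right-hand side of any dependency, so A must belong to every candidate key.
{A}⁺ = {A}, which is not all of the schema, so we must add further attributes.
{A, P}⁺: AP→CQ adds C, Q; CQ→NP adds N → {A, C, N, P, Q}.
{A, Q}⁺: AQ→CP adds C, P; CQ→NP adds N → {A, C, N, P, Q}.

{A, P}, {A, Q}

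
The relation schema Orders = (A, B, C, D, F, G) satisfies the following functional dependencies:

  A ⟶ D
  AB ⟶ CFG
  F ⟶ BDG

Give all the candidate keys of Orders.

AB, AF

Attribute A never appears on the right-hand side of any dependency, so A must belong to every candidate key.
{A}⁺ = {A, D}, which is not all of the schema, so we must add further attributes.
{A, B}⁺: A→D adds D; AB→CFG adds C, F, G → {A, B, C, D, F, G}. Minimal: {B}⁺ = {B}; {A}⁺ = {A, D} — none reach the full schema.
{A, F}⁺: A→D adds D; F→BDG adds B, G; AB→CFG adds C → {A, B, C, D, F, G}. Minimal: {F}⁺ = {B, D, F, G}; {A}⁺ = {A, D} — none reach the full schema.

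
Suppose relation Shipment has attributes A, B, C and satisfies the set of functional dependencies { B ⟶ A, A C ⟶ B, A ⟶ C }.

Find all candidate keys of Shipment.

{A}; {B}

{A}⁺: A→C adds C; AC→B adds B → {A, B, C}.
{B}⁺: B→A adds A; A→C adds C → {A, B, C}.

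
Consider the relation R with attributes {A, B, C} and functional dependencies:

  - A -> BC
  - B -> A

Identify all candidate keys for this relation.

{A}⁺: A→BC adds B, C → {A, B, C}.
{B}⁺: B→A adds A; A→BC adds C → {A, B, C}.
Any other superkey contains one of these as a subset, so there are no further candidate keys.

{A}; {B}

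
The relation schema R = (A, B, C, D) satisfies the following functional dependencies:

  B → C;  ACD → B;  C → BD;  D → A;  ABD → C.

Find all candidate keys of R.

{B}⁺: B→C adds C; C→BD adds D; D→A adds A → {A, B, C, D}.
{C}⁺: C→BD adds B, D; D→A adds A → {A, B, C, D}.
Any other superkey contains one of these as a subset, so there are no further candidate keys.

(B), (C)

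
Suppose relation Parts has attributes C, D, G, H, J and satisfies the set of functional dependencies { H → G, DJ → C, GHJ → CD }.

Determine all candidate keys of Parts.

Attributes H, J never appear on any right-hand side, so every candidate key must contain {H, J}.
{H, J}⁺ = {C, D, G, H, J}, which is all of the schema, so {H, J} is the only candidate key.

{H, J}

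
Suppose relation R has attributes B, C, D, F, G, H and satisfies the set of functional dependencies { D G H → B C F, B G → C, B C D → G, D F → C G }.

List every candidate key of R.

Attributes D, H never appear on any right-hand side, so every candidate key must contain {D, H}.
{D, H}⁺ = {D, H}, which is not all of the schema, so we must add further attributes.
{D, F, H}⁺: DF→CG adds C, G; DGH→BCF adds B → {B, C, D, F, G, H}. Minimal: {F, H}⁺ = {F, H}; {D, H}⁺ = {D, H}; {D, F}⁺ = {C, D, F, G} — none reach the full schema.
{D, G, H}⁺: DGH→BCF adds B, C, F → {B, C, D, F, G, H}. Minimal: {G, H}⁺ = {G, H}; {D, H}⁺ = {D, H}; {D, G}⁺ = {D, G} — none reach the full schema.
{B, C, D, H}⁺: BCD→G adds G; DGH→BCF adds F → {B, C, D, F, G, H}. Minimal: {C, D, H}⁺ = {C, D, H}; {B, D, H}⁺ = {B, D, H}; {B, C, H}⁺ = {B, C, H}; … — none reach the full schema.
Any other superkey contains one of these as a subset, so there are no further candidate keys.

{D, F, H}, {D, G, H}, {B, C, D, H}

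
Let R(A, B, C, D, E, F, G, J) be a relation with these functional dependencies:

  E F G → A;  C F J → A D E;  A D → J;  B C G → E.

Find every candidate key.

Attributes B, C, F, G never appear on any right-hand side, so every candidate key must contain {B, C, F, G}.
{B, C, F, G}⁺ = {A, B, C, E, F, G}, which is not all of the schema, so we must add further attributes.
{B, C, D, F, G}⁺: BCG→E adds E; EFG→A adds A; AD→J adds J → {A, B, C, D, E, F, G, J}. Minimal: {C, D, F, G}⁺ = {C, D, F, G}; {B, D, F, G}⁺ = {B, D, F, G}; {B, C, F, G}⁺ = {A, B, C, E, F, G}; … — none reach the full schema.
{B, C, F, G, J}⁺: CFJ→ADE adds A, D, E → {A, B, C, D, E, F, G, J}. Minimal: {C, F, G, J}⁺ = {A, C, D, E, F, G, J}; {B, F, G, J}⁺ = {B, F, G, J}; {B, C, G, J}⁺ = {B, C, E, G, J}; … — none reach the full schema.
Any other superkey contains one of these as a subset, so there are no further candidate keys.

(B, C, D, F, G); (B, C, F, G, J)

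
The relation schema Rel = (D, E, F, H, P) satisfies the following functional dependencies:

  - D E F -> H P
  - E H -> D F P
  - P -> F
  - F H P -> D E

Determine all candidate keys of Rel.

(E, H), (H, P), (D, E, F), (D, E, P)

{E, H}⁺: EH→DFP adds D, F, P → {D, E, F, H, P}.
{H, P}⁺: P→F adds F; FHP→DE adds D, E → {D, E, F, H, P}.
{D, E, F}⁺: DEF→HP adds H, P → {D, E, F, H, P}.
{D, E, P}⁺: P→F adds F; DEF→HP adds H → {D, E, F, H, P}.
Any other superkey contains one of these as a subset, so there are no further candidate keys.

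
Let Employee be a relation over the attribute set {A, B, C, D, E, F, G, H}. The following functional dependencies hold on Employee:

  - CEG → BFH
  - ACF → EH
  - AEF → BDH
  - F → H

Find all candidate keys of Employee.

ACEG, ACFG

Attributes A, C, G never appear on any right-hand side, so every candidate key must contain {A, C, G}.
{A, C, G}⁺ = {A, C, G}, which is not all of the schema, so we must add further attributes.
{A, C, E, G}⁺: CEG→BFH adds B, F, H; AEF→BDH adds D → {A, B, C, D, E, F, G, H}. Minimal: {C, E, G}⁺ = {B, C, E, F, G, H}; {A, E, G}⁺ = {A, E, G}; {A, C, G}⁺ = {A, C, G}; … — none reach the full schema.
{A, C, F, G}⁺: ACF→EH adds E, H; AEF→BDH adds B, D → {A, B, C, D, E, F, G, H}. Minimal: {C, F, G}⁺ = {C, F, G, H}; {A, F, G}⁺ = {A, F, G, H}; {A, C, G}⁺ = {A, C, G}; … — none reach the full schema.
Any other superkey contains one of these as a subset, so there are no further candidate keys.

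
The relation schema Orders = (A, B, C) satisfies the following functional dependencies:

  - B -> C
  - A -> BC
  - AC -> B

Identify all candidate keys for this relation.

(A)

Attribute A never appears on the right-hand side of any dependency, so A must belong to every candidate key.
{A}⁺ = {A, B, C}, which is all of the schema, so {A} is the only candidate key.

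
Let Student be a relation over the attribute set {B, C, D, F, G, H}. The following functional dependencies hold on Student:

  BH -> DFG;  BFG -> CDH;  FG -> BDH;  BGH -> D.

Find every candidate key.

{B, H}⁺: BH→DFG adds D, F, G; BFG→CDH adds C → {B, C, D, F, G, H}.
{F, G}⁺: FG→BDH adds B, D, H; BFG→CDH adds C → {B, C, D, F, G, H}.

(B, H); (F, G)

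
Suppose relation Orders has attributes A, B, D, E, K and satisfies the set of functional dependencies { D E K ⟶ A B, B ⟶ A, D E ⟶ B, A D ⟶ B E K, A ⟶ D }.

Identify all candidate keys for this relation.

A; B; DE

{A}⁺: A→D adds D; AD→BEK adds B, E, K → {A, B, D, E, K}.
{B}⁺: B→A adds A; A→D adds D; AD→BEK adds E, K → {A, B, D, E, K}.
{D, E}⁺: DE→B adds B; B→A adds A; AD→BEK adds K → {A, B, D, E, K}.
Any other superkey contains one of these as a subset, so there are no further candidate keys.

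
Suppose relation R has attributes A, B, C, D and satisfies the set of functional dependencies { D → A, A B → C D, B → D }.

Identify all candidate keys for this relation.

Attribute B never appears on the right-hand side of any dependency, so B must belong to every candidate key.
{B}⁺ = {A, B, C, D}, which is all of the schema, so {B} is the only candidate key.

{B}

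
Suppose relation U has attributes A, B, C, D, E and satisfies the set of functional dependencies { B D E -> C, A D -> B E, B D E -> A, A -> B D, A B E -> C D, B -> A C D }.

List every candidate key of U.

A, B

{A}⁺: A→BD adds B, D; B→ACD adds C; AD→BE adds E → {A, B, C, D, E}.
{B}⁺: B→ACD adds A, C, D; AD→BE adds E → {A, B, C, D, E}.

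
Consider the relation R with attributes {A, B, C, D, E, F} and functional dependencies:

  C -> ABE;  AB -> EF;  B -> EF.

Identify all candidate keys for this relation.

CD

Attributes C, D never appear on any right-hand side, so every candidate key must contain {C, D}.
{C, D}⁺ = {A, B, C, D, E, F}, which is all of the schema, so {C, D} is the only candidate key.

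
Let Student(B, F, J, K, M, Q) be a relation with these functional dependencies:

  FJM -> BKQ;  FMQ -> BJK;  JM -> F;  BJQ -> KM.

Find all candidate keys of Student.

{J, M}⁺: JM→F adds F; FJM→BKQ adds B, K, Q → {B, F, J, K, M, Q}. Minimal: {M}⁺ = {M}; {J}⁺ = {J} — none reach the full schema.
{B, J, Q}⁺: BJQ→KM adds K, M; JM→F adds F → {B, F, J, K, M, Q}. Minimal: {J, Q}⁺ = {J, Q}; {B, Q}⁺ = {B, Q}; {B, J}⁺ = {B, J} — none reach the full schema.
{F, M, Q}⁺: FMQ→BJK adds B, J, K → {B, F, J, K, M, Q}. Minimal: {M, Q}⁺ = {M, Q}; {F, Q}⁺ = {F, Q}; {F, M}⁺ = {F, M} — none reach the full schema.
Any other superkey contains one of these as a subset, so there are no further candidate keys.

{J, M}, {B, J, Q}, {F, M, Q}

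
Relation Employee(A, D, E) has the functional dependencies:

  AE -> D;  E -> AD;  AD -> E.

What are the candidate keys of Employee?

{E}⁺: E→AD adds A, D → {A, D, E}.
{A, D}⁺: AD→E adds E → {A, D, E}. Minimal: {D}⁺ = {D}; {A}⁺ = {A} — none reach the full schema.
Any other superkey contains one of these as a subset, so there are no further candidate keys.

{E}, {A, D}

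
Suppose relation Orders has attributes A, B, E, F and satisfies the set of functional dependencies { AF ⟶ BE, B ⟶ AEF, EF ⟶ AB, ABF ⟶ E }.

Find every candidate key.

{B}⁺: B→AEF adds A, E, F → {A, B, E, F}.
{A, F}⁺: AF→BE adds B, E → {A, B, E, F}. Minimal: {F}⁺ = {F}; {A}⁺ = {A} — none reach the full schema.
{E, F}⁺: EF→AB adds A, B → {A, B, E, F}. Minimal: {F}⁺ = {F}; {E}⁺ = {E} — none reach the full schema.
Any other superkey contains one of these as a subset, so there are no further candidate keys.

(B); (A, F); (E, F)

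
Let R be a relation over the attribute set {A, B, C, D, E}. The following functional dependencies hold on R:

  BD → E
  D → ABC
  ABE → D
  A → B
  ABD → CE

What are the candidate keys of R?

(D); (A, E)

{D}⁺: D→ABC adds A, B, C; ABD→CE adds E → {A, B, C, D, E}.
{A, E}⁺: A→B adds B; ABE→D adds D; ABD→CE adds C → {A, B, C, D, E}. Minimal: {E}⁺ = {E}; {A}⁺ = {A, B} — none reach the full schema.
Any other superkey contains one of these as a subset, so there are no further candidate keys.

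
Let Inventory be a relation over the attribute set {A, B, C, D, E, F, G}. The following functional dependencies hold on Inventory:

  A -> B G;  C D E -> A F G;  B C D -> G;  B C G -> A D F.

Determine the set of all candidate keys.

{A, C, E}; {C, D, E}; {B, C, E, G}

Attributes C, E never appear on any right-hand side, so every candidate key must contain {C, E}.
{C, E}⁺ = {C, E}, which is not all of the schema, so we must add further attributes.
{A, C, E}⁺: A→BG adds B, G; BCG→ADF adds D, F → {A, B, C, D, E, F, G}.
{C, D, E}⁺: CDE→AFG adds A, F, G; A→BG adds B → {A, B, C, D, E, F, G}.
{B, C, E, G}⁺: BCG→ADF adds A, D, F → {A, B, C, D, E, F, G}.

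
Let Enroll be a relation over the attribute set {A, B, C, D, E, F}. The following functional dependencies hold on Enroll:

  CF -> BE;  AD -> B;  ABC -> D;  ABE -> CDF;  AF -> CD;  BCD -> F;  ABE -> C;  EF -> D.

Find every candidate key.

AF; ABC; ABE; ACD; ADE

{A, F}⁺: AF→CD adds C, D; CF→BE adds B, E → {A, B, C, D, E, F}. Minimal: {F}⁺ = {F}; {A}⁺ = {A} — none reach the full schema.
{A, B, C}⁺: ABC→D adds D; BCD→F adds F; CF→BE adds E → {A, B, C, D, E, F}. Minimal: {B, C}⁺ = {B, C}; {A, C}⁺ = {A, C}; {A, B}⁺ = {A, B} — none reach the full schema.
{A, B, E}⁺: ABE→CDF adds C, D, F → {A, B, C, D, E, F}. Minimal: {B, E}⁺ = {B, E}; {A, E}⁺ = {A, E}; {A, B}⁺ = {A, B} — none reach the full schema.
{A, C, D}⁺: AD→B adds B; BCD→F adds F; CF→BE adds E → {A, B, C, D, E, F}. Minimal: {C, D}⁺ = {C, D}; {A, D}⁺ = {A, B, D}; {A, C}⁺ = {A, C} — none reach the full schema.
{A, D, E}⁺: AD→B adds B; ABE→CDF adds C, F → {A, B, C, D, E, F}. Minimal: {D, E}⁺ = {D, E}; {A, E}⁺ = {A, E}; {A, D}⁺ = {A, B, D} — none reach the full schema.
Any other superkey contains one of these as a subset, so there are no further candidate keys.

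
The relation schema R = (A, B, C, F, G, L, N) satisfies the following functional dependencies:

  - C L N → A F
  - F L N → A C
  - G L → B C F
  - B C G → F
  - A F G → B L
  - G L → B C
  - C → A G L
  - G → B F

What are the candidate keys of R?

Attribute N never appears on the right-hand side of any dependency, so N must belong to every candidate key.
{N}⁺ = {N}, which is not all of the schema, so we must add further attributes.
{C, N}⁺: C→AGL adds A, G, L; G→BF adds B, F → {A, B, C, F, G, L, N}. Minimal: {N}⁺ = {N}; {C}⁺ = {A, B, C, F, G, L} — none reach the full schema.
{A, G, N}⁺: G→BF adds B, F; AFG→BL adds L; GL→BC adds C → {A, B, C, F, G, L, N}. Minimal: {G, N}⁺ = {B, F, G, N}; {A, N}⁺ = {A, N}; {A, G}⁺ = {A, B, C, F, G, L} — none reach the full schema.
{F, L, N}⁺: FLN→AC adds A, C; C→AGL adds G; G→BF adds B → {A, B, C, F, G, L, N}. Minimal: {L, N}⁺ = {L, N}; {F, N}⁺ = {F, N}; {F, L}⁺ = {F, L} — none reach the full schema.
{G, L, N}⁺: GL→BCF adds B, C, F; C→AGL adds A → {A, B, C, F, G, L, N}. Minimal: {L, N}⁺ = {L, N}; {G, N}⁺ = {B, F, G, N}; {G, L}⁺ = {A, B, C, F, G, L} — none reach the full schema.
Any other superkey contains one of these as a subset, so there are no further candidate keys.

{C, N}, {A, G, N}, {F, L, N}, {G, L, N}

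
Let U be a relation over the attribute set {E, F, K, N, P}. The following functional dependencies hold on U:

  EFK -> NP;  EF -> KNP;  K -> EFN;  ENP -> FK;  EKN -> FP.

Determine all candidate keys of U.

{K}⁺: K→EFN adds E, F, N; EKN→FP adds P → {E, F, K, N, P}.
{E, F}⁺: EF→KNP adds K, N, P → {E, F, K, N, P}. Minimal: {F}⁺ = {F}; {E}⁺ = {E} — none reach the full schema.
{E, N, P}⁺: ENP→FK adds F, K → {E, F, K, N, P}. Minimal: {N, P}⁺ = {N, P}; {E, P}⁺ = {E, P}; {E, N}⁺ = {E, N} — none reach the full schema.
Any other superkey contains one of these as a subset, so there are no further candidate keys.

K, EF, ENP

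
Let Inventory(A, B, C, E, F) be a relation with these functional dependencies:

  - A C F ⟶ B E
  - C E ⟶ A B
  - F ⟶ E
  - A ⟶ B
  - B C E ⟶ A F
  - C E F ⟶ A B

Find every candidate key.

{C, E}, {C, F}

Attribute C never appears on the right-hand side of any dependency, so C must belong to every candidate key.
{C}⁺ = {C}, which is not all of the schema, so we must add further attributes.
{C, E}⁺: CE→AB adds A, B; BCE→AF adds F → {A, B, C, E, F}. Minimal: {E}⁺ = {E}; {C}⁺ = {C} — none reach the full schema.
{C, F}⁺: F→E adds E; CEF→AB adds A, B → {A, B, C, E, F}. Minimal: {F}⁺ = {E, F}; {C}⁺ = {C} — none reach the full schema.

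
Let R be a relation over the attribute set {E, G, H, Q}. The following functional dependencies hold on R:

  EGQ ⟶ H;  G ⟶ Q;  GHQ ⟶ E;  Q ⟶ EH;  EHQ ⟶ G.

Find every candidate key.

(G); (Q)

{G}⁺: G→Q adds Q; Q→EH adds E, H → {E, G, H, Q}.
{Q}⁺: Q→EH adds E, H; EHQ→G adds G → {E, G, H, Q}.
Any other superkey contains one of these as a subset, so there are no further candidate keys.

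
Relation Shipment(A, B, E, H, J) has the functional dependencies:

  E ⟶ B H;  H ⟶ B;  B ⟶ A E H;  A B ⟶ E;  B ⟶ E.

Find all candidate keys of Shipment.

{B, J}; {E, J}; {H, J}

Attribute J never appears on the right-hand side of any dependency, so J must belong to every candidate key.
{J}⁺ = {J}, which is not all of the schema, so we must add further attributes.
{B, J}⁺: B→AEH adds A, E, H → {A, B, E, H, J}. Minimal: {J}⁺ = {J}; {B}⁺ = {A, B, E, H} — none reach the full schema.
{E, J}⁺: E→BH adds B, H; B→AEH adds A → {A, B, E, H, J}. Minimal: {J}⁺ = {J}; {E}⁺ = {A, B, E, H} — none reach the full schema.
{H, J}⁺: H→B adds B; B→AEH adds A, E → {A, B, E, H, J}. Minimal: {J}⁺ = {J}; {H}⁺ = {A, B, E, H} — none reach the full schema.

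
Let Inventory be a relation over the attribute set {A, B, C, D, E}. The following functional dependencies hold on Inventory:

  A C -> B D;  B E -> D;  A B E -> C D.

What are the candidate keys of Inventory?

ABE; ACE

Attributes A, E never appear on any right-hand side, so every candidate key must contain {A, E}.
{A, E}⁺ = {A, E}, which is not all of the schema, so we must add further attributes.
{A, B, E}⁺: BE→D adds D; ABE→CD adds C → {A, B, C, D, E}. Minimal: {B, E}⁺ = {B, D, E}; {A, E}⁺ = {A, E}; {A, B}⁺ = {A, B} — none reach the full schema.
{A, C, E}⁺: AC→BD adds B, D → {A, B, C, D, E}. Minimal: {C, E}⁺ = {C, E}; {A, E}⁺ = {A, E}; {A, C}⁺ = {A, B, C, D} — none reach the full schema.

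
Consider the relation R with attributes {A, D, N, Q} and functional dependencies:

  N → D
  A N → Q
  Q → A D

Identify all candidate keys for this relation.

{A, N}; {N, Q}

{A, N}⁺: N→D adds D; AN→Q adds Q → {A, D, N, Q}. Minimal: {N}⁺ = {D, N}; {A}⁺ = {A} — none reach the full schema.
{N, Q}⁺: N→D adds D; Q→AD adds A → {A, D, N, Q}. Minimal: {Q}⁺ = {A, D, Q}; {N}⁺ = {D, N} — none reach the full schema.
Any other superkey contains one of these as a subset, so there are no further candidate keys.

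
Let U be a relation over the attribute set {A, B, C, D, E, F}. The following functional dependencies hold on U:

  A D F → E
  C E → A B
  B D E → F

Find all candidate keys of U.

Attributes C, D never appear on any right-hand side, so every candidate key must contain {C, D}.
{C, D}⁺ = {C, D}, which is not all of the schema, so we must add further attributes.
{C, D, E}⁺: CE→AB adds A, B; BDE→F adds F → {A, B, C, D, E, F}. Minimal: {D, E}⁺ = {D, E}; {C, E}⁺ = {A, B, C, E}; {C, D}⁺ = {C, D} — none reach the full schema.
{A, C, D, F}⁺: ADF→E adds E; CE→AB adds B → {A, B, C, D, E, F}. Minimal: {C, D, F}⁺ = {C, D, F}; {A, D, F}⁺ = {A, D, E, F}; {A, C, F}⁺ = {A, C, F}; … — none reach the full schema.
Any other superkey contains one of these as a subset, so there are no further candidate keys.

{C, D, E}; {A, C, D, F}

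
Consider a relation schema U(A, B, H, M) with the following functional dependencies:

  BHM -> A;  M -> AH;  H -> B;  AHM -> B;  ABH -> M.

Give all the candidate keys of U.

{M}⁺: M→AH adds A, H; H→B adds B → {A, B, H, M}.
{A, H}⁺: H→B adds B; ABH→M adds M → {A, B, H, M}.

{M}, {A, H}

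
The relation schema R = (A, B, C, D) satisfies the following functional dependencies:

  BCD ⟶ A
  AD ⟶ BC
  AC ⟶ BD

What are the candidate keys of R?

AC; AD; BCD

{A, C}⁺: AC→BD adds B, D → {A, B, C, D}. Minimal: {C}⁺ = {C}; {A}⁺ = {A} — none reach the full schema.
{A, D}⁺: AD→BC adds B, C → {A, B, C, D}. Minimal: {D}⁺ = {D}; {A}⁺ = {A} — none reach the full schema.
{B, C, D}⁺: BCD→A adds A → {A, B, C, D}. Minimal: {C, D}⁺ = {C, D}; {B, D}⁺ = {B, D}; {B, C}⁺ = {B, C} — none reach the full schema.
Any other superkey contains one of these as a subset, so there are no further candidate keys.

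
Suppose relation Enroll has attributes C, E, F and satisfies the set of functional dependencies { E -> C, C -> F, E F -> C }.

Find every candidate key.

Attribute E never appears on the right-hand side of any dependency, so E must belong to every candidate key.
{E}⁺ = {C, E, F}, which is all of the schema, so {E} is the only candidate key.

E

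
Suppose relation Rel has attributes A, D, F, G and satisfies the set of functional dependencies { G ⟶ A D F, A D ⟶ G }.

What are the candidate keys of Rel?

{G}⁺: G→ADF adds A, D, F → {A, D, F, G}.
{A, D}⁺: AD→G adds G; G→ADF adds F → {A, D, F, G}. Minimal: {D}⁺ = {D}; {A}⁺ = {A} — none reach the full schema.

{G}, {A, D}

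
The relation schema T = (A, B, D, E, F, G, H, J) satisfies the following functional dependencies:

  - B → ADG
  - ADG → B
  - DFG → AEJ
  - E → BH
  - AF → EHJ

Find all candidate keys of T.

AF; BF; EF; DFG

{A, F}⁺: AF→EHJ adds E, H, J; E→BH adds B; B→ADG adds D, G → {A, B, D, E, F, G, H, J}. Minimal: {F}⁺ = {F}; {A}⁺ = {A} — none reach the full schema.
{B, F}⁺: B→ADG adds A, D, G; DFG→AEJ adds E, J; E→BH adds H → {A, B, D, E, F, G, H, J}. Minimal: {F}⁺ = {F}; {B}⁺ = {A, B, D, G} — none reach the full schema.
{E, F}⁺: E→BH adds B, H; B→ADG adds A, D, G; DFG→AEJ adds J → {A, B, D, E, F, G, H, J}. Minimal: {F}⁺ = {F}; {E}⁺ = {A, B, D, E, G, H} — none reach the full schema.
{D, F, G}⁺: DFG→AEJ adds A, E, J; E→BH adds B, H → {A, B, D, E, F, G, H, J}. Minimal: {F, G}⁺ = {F, G}; {D, G}⁺ = {D, G}; {D, F}⁺ = {D, F} — none reach the full schema.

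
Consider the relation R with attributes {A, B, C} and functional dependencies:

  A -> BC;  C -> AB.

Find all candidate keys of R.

{A}⁺: A→BC adds B, C → {A, B, C}.
{C}⁺: C→AB adds A, B → {A, B, C}.

(A), (C)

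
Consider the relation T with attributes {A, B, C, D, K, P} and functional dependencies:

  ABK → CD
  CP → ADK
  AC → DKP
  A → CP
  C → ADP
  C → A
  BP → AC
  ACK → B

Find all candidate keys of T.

A, C, BP

{A}⁺: A→CP adds C, P; C→ADP adds D; CP→ADK adds K; ACK→B adds B → {A, B, C, D, K, P}.
{C}⁺: C→ADP adds A, D, P; CP→ADK adds K; ACK→B adds B → {A, B, C, D, K, P}.
{B, P}⁺: BP→AC adds A, C; CP→ADK adds D, K → {A, B, C, D, K, P}. Minimal: {P}⁺ = {P}; {B}⁺ = {B} — none reach the full schema.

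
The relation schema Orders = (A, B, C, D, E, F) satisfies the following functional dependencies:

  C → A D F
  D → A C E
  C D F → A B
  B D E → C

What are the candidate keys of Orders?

{C}⁺: C→ADF adds A, D, F; D→ACE adds E; CDF→AB adds B → {A, B, C, D, E, F}.
{D}⁺: D→ACE adds A, C, E; C→ADF adds F; CDF→AB adds B → {A, B, C, D, E, F}.

(C); (D)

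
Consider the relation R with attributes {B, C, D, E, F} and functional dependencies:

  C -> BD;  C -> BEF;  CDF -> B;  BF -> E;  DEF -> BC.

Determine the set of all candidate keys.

{C}, {B, D, F}, {D, E, F}

{C}⁺: C→BD adds B, D; C→BEF adds E, F → {B, C, D, E, F}.
{B, D, F}⁺: BF→E adds E; DEF→BC adds C → {B, C, D, E, F}.
{D, E, F}⁺: DEF→BC adds B, C → {B, C, D, E, F}.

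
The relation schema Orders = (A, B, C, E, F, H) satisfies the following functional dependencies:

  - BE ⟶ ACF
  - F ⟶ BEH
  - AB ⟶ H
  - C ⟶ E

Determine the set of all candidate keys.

(F); (B, C); (B, E)

{F}⁺: F→BEH adds B, E, H; BE→ACF adds A, C → {A, B, C, E, F, H}.
{B, C}⁺: C→E adds E; BE→ACF adds A, F; F→BEH adds H → {A, B, C, E, F, H}. Minimal: {C}⁺ = {C, E}; {B}⁺ = {B} — none reach the full schema.
{B, E}⁺: BE→ACF adds A, C, F; F→BEH adds H → {A, B, C, E, F, H}. Minimal: {E}⁺ = {E}; {B}⁺ = {B} — none reach the full schema.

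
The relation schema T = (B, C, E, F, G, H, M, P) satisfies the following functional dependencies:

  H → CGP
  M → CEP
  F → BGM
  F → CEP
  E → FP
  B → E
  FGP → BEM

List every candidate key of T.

BH, EH, FH, HM

{B, H}⁺: H→CGP adds C, G, P; B→E adds E; E→FP adds F; FGP→BEM adds M → {B, C, E, F, G, H, M, P}.
{E, H}⁺: H→CGP adds C, G, P; E→FP adds F; FGP→BEM adds B, M → {B, C, E, F, G, H, M, P}.
{F, H}⁺: H→CGP adds C, G, P; F→BGM adds B, M; F→CEP adds E → {B, C, E, F, G, H, M, P}.
{H, M}⁺: H→CGP adds C, G, P; M→CEP adds E; E→FP adds F; FGP→BEM adds B → {B, C, E, F, G, H, M, P}.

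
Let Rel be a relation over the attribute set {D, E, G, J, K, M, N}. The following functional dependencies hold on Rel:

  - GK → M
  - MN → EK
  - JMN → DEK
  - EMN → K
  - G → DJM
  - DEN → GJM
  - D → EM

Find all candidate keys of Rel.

{D, N}; {G, N}; {J, M, N}

Attribute N never appears on the right-hand side of any dependency, so N must belong to every candidate key.
{N}⁺ = {N}, which is not all of the schema, so we must add further attributes.
{D, N}⁺: D→EM adds E, M; MN→EK adds K; DEN→GJM adds G, J → {D, E, G, J, K, M, N}. Minimal: {N}⁺ = {N}; {D}⁺ = {D, E, M} — none reach the full schema.
{G, N}⁺: G→DJM adds D, J, M; D→EM adds E; MN→EK adds K → {D, E, G, J, K, M, N}. Minimal: {N}⁺ = {N}; {G}⁺ = {D, E, G, J, M} — none reach the full schema.
{J, M, N}⁺: MN→EK adds E, K; JMN→DEK adds D; DEN→GJM adds G → {D, E, G, J, K, M, N}. Minimal: {M, N}⁺ = {E, K, M, N}; {J, N}⁺ = {J, N}; {J, M}⁺ = {J, M} — none reach the full schema.
Any other superkey contains one of these as a subset, so there are no further candidate keys.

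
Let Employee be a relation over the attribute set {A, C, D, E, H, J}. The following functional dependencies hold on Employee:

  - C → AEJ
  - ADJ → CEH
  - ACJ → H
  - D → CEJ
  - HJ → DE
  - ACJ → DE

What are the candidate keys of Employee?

{C}⁺: C→AEJ adds A, E, J; ACJ→H adds H; HJ→DE adds D → {A, C, D, E, H, J}.
{D}⁺: D→CEJ adds C, E, J; C→AEJ adds A; ADJ→CEH adds H → {A, C, D, E, H, J}.
{H, J}⁺: HJ→DE adds D, E; D→CEJ adds C; C→AEJ adds A → {A, C, D, E, H, J}.
Any other superkey contains one of these as a subset, so there are no further candidate keys.

(C); (D); (H, J)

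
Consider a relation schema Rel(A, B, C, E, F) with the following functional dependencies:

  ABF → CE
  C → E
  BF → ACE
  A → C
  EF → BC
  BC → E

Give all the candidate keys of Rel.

Attribute F never appears on the right-hand side of any dependency, so F must belong to every candidate key.
{F}⁺ = {F}, which is not all of the schema, so we must add further attributes.
{A, F}⁺: A→C adds C; C→E adds E; EF→BC adds B → {A, B, C, E, F}. Minimal: {F}⁺ = {F}; {A}⁺ = {A, C, E} — none reach the full schema.
{B, F}⁺: BF→ACE adds A, C, E → {A, B, C, E, F}. Minimal: {F}⁺ = {F}; {B}⁺ = {B} — none reach the full schema.
{C, F}⁺: C→E adds E; EF→BC adds B; BF→ACE adds A → {A, B, C, E, F}. Minimal: {F}⁺ = {F}; {C}⁺ = {C, E} — none reach the full schema.
{E, F}⁺: EF→BC adds B, C; BF→ACE adds A → {A, B, C, E, F}. Minimal: {F}⁺ = {F}; {E}⁺ = {E} — none reach the full schema.
Any other superkey contains one of these as a subset, so there are no further candidate keys.

{A, F}; {B, F}; {C, F}; {E, F}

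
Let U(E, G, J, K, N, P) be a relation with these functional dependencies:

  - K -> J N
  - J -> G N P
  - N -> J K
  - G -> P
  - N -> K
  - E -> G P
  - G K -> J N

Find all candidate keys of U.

Attribute E never appears on the right-hand side of any dependency, so E must belong to every candidate key.
{E}⁺ = {E, G, P}, which is not all of the schema, so we must add further attributes.
{E, J}⁺: J→GNP adds G, N, P; N→JK adds K → {E, G, J, K, N, P}. Minimal: {J}⁺ = {G, J, K, N, P}; {E}⁺ = {E, G, P} — none reach the full schema.
{E, K}⁺: K→JN adds J, N; J→GNP adds G, P → {E, G, J, K, N, P}. Minimal: {K}⁺ = {G, J, K, N, P}; {E}⁺ = {E, G, P} — none reach the full schema.
{E, N}⁺: N→JK adds J, K; E→GP adds G, P → {E, G, J, K, N, P}. Minimal: {N}⁺ = {G, J, K, N, P}; {E}⁺ = {E, G, P} — none reach the full schema.
Any other superkey contains one of these as a subset, so there are no further candidate keys.

{E, J}; {E, K}; {E, N}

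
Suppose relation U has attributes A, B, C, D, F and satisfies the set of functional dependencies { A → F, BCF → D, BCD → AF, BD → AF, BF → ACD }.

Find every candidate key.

Attribute B never appears on the right-hand side of any dependency, so B must belong to every candidate key.
{B}⁺ = {B}, which is not all of the schema, so we must add further attributes.
{A, B}⁺: A→F adds F; BF→ACD adds C, D → {A, B, C, D, F}. Minimal: {B}⁺ = {B}; {A}⁺ = {A, F} — none reach the full schema.
{B, D}⁺: BD→AF adds A, F; BF→ACD adds C → {A, B, C, D, F}. Minimal: {D}⁺ = {D}; {B}⁺ = {B} — none reach the full schema.
{B, F}⁺: BF→ACD adds A, C, D → {A, B, C, D, F}. Minimal: {F}⁺ = {F}; {B}⁺ = {B} — none reach the full schema.

{A, B}; {B, D}; {B, F}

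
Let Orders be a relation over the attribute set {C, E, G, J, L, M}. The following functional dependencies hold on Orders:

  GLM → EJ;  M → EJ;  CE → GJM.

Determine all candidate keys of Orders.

{C, E, L}; {C, L, M}

Attributes C, L never appear on any right-hand side, so every candidate key must contain {C, L}.
{C, L}⁺ = {C, L}, which is not all of the schema, so we must add further attributes.
{C, E, L}⁺: CE→GJM adds G, J, M → {C, E, G, J, L, M}.
{C, L, M}⁺: M→EJ adds E, J; CE→GJM adds G → {C, E, G, J, L, M}.
Any other superkey contains one of these as a subset, so there are no further candidate keys.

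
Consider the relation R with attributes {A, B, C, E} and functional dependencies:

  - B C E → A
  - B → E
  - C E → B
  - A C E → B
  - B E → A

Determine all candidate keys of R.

Attribute C never appears on the right-hand side of any dependency, so C must belong to every candidate key.
{C}⁺ = {C}, which is not all of the schema, so we must add further attributes.
{B, C}⁺: B→E adds E; BE→A adds A → {A, B, C, E}. Minimal: {C}⁺ = {C}; {B}⁺ = {A, B, E} — none reach the full schema.
{C, E}⁺: CE→B adds B; BE→A adds A → {A, B, C, E}. Minimal: {E}⁺ = {E}; {C}⁺ = {C} — none reach the full schema.
Any other superkey contains one of these as a subset, so there are no further candidate keys.

{B, C}, {C, E}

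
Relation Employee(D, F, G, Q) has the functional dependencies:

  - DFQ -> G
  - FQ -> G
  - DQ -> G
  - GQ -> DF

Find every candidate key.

(D, Q), (F, Q), (G, Q)

{D, Q}⁺: DQ→G adds G; GQ→DF adds F → {D, F, G, Q}. Minimal: {Q}⁺ = {Q}; {D}⁺ = {D} — none reach the full schema.
{F, Q}⁺: FQ→G adds G; GQ→DF adds D → {D, F, G, Q}. Minimal: {Q}⁺ = {Q}; {F}⁺ = {F} — none reach the full schema.
{G, Q}⁺: GQ→DF adds D, F → {D, F, G, Q}. Minimal: {Q}⁺ = {Q}; {G}⁺ = {G} — none reach the full schema.
Any other superkey contains one of these as a subset, so there are no further candidate keys.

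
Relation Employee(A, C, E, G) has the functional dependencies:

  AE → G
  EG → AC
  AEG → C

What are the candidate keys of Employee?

{A, E}, {E, G}

Attribute E never appears on the right-hand side of any dependency, so E must belong to every candidate key.
{E}⁺ = {E}, which is not all of the schema, so we must add further attributes.
{A, E}⁺: AE→G adds G; EG→AC adds C → {A, C, E, G}. Minimal: {E}⁺ = {E}; {A}⁺ = {A} — none reach the full schema.
{E, G}⁺: EG→AC adds A, C → {A, C, E, G}. Minimal: {G}⁺ = {G}; {E}⁺ = {E} — none reach the full schema.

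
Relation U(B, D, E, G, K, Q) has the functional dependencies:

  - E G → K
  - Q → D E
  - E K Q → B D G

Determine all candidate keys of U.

{G, Q}⁺: Q→DE adds D, E; EG→K adds K; EKQ→BDG adds B → {B, D, E, G, K, Q}. Minimal: {Q}⁺ = {D, E, Q}; {G}⁺ = {G} — none reach the full schema.
{K, Q}⁺: Q→DE adds D, E; EKQ→BDG adds B, G → {B, D, E, G, K, Q}. Minimal: {Q}⁺ = {D, E, Q}; {K}⁺ = {K} — none reach the full schema.

(G, Q); (K, Q)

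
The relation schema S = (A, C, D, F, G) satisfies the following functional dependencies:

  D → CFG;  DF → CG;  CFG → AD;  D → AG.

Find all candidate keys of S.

{D}⁺: D→CFG adds C, F, G; CFG→AD adds A → {A, C, D, F, G}.
{C, F, G}⁺: CFG→AD adds A, D → {A, C, D, F, G}.
Any other superkey contains one of these as a subset, so there are no further candidate keys.

{D}, {C, F, G}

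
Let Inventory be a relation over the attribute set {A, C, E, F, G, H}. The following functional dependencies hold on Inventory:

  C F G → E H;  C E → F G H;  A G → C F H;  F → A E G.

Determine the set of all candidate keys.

{F}⁺: F→AEG adds A, E, G; AG→CFH adds C, H → {A, C, E, F, G, H}.
{A, G}⁺: AG→CFH adds C, F, H; F→AEG adds E → {A, C, E, F, G, H}. Minimal: {G}⁺ = {G}; {A}⁺ = {A} — none reach the full schema.
{C, E}⁺: CE→FGH adds F, G, H; F→AEG adds A → {A, C, E, F, G, H}. Minimal: {E}⁺ = {E}; {C}⁺ = {C} — none reach the full schema.

(F), (A, G), (C, E)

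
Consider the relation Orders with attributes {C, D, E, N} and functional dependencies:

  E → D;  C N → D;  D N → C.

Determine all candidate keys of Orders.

Attributes E, N never appear on any right-hand side, so every candidate key must contain {E, N}.
{E, N}⁺ = {C, D, E, N}, which is all of the schema, so {E, N} is the only candidate key.

{E, N}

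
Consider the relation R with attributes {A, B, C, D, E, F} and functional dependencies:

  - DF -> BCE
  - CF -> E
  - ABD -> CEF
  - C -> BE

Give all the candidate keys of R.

{A, B, D}⁺: ABD→CEF adds C, E, F → {A, B, C, D, E, F}. Minimal: {B, D}⁺ = {B, D}; {A, D}⁺ = {A, D}; {A, B}⁺ = {A, B} — none reach the full schema.
{A, C, D}⁺: C→BE adds B, E; ABD→CEF adds F → {A, B, C, D, E, F}. Minimal: {C, D}⁺ = {B, C, D, E}; {A, D}⁺ = {A, D}; {A, C}⁺ = {A, B, C, E} — none reach the full schema.
{A, D, F}⁺: DF→BCE adds B, C, E → {A, B, C, D, E, F}. Minimal: {D, F}⁺ = {B, C, D, E, F}; {A, F}⁺ = {A, F}; {A, D}⁺ = {A, D} — none reach the full schema.

ABD; ACD; ADF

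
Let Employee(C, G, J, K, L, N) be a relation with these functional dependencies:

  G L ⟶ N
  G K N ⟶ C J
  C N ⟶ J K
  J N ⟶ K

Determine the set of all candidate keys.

(C, G, L), (G, J, L), (G, K, L)

{C, G, L}⁺: GL→N adds N; CN→JK adds J, K → {C, G, J, K, L, N}.
{G, J, L}⁺: GL→N adds N; JN→K adds K; GKN→CJ adds C → {C, G, J, K, L, N}.
{G, K, L}⁺: GL→N adds N; GKN→CJ adds C, J → {C, G, J, K, L, N}.
Any other superkey contains one of these as a subset, so there are no further candidate keys.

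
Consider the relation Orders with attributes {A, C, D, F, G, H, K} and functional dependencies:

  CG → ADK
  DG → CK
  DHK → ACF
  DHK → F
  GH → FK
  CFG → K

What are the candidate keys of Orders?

Attributes G, H never appear on any right-hand side, so every candidate key must contain {G, H}.
{G, H}⁺ = {F, G, H, K}, which is not all of the schema, so we must add further attributes.
{C, G, H}⁺: CG→ADK adds A, D, K; DHK→ACF adds F → {A, C, D, F, G, H, K}. Minimal: {G, H}⁺ = {F, G, H, K}; {C, H}⁺ = {C, H}; {C, G}⁺ = {A, C, D, G, K} — none reach the full schema.
{D, G, H}⁺: DG→CK adds C, K; DHK→ACF adds A, F → {A, C, D, F, G, H, K}. Minimal: {G, H}⁺ = {F, G, H, K}; {D, H}⁺ = {D, H}; {D, G}⁺ = {A, C, D, G, K} — none reach the full schema.
Any other superkey contains one of these as a subset, so there are no further candidate keys.

(C, G, H), (D, G, H)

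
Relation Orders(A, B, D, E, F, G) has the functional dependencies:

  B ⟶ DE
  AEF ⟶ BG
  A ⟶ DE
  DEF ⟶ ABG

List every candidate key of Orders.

(A, F), (B, F), (D, E, F)

Attribute F never appears on the right-hand side of any dependency, so F must belong to every candidate key.
{F}⁺ = {F}, which is not all of the schema, so we must add further attributes.
{A, F}⁺: A→DE adds D, E; DEF→ABG adds B, G → {A, B, D, E, F, G}. Minimal: {F}⁺ = {F}; {A}⁺ = {A, D, E} — none reach the full schema.
{B, F}⁺: B→DE adds D, E; DEF→ABG adds A, G → {A, B, D, E, F, G}. Minimal: {F}⁺ = {F}; {B}⁺ = {B, D, E} — none reach the full schema.
{D, E, F}⁺: DEF→ABG adds A, B, G → {A, B, D, E, F, G}. Minimal: {E, F}⁺ = {E, F}; {D, F}⁺ = {D, F}; {D, E}⁺ = {D, E} — none reach the full schema.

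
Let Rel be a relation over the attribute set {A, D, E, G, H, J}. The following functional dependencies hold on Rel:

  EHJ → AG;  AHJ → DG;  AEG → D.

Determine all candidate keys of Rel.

{E, H, J}

Attributes E, H, J never appear on any right-hand side, so every candidate key must contain {E, H, J}.
{E, H, J}⁺ = {A, D, E, G, H, J}, which is all of the schema, so {E, H, J} is the only candidate key.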